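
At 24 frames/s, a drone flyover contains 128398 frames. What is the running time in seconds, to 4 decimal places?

5349.9167 seconds

Running time = 128398 × 1/24 = 64199/12 s ≈ 5349.9167 s.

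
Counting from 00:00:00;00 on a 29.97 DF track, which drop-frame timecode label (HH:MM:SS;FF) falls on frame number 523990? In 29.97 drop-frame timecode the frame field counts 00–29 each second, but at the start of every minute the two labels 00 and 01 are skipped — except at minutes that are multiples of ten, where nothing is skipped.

Ten DF minutes hold 17982 frames, so frame 523990 lies in block 29 (frames 521478–539459) with 2512 frames into that block.
The block's first minute is 1800 frames and the rest 1798 each; 2512 frames reaches minute 1, so 29 × 18 + 1 × 2 = 524 labels have been skipped so far.
Adding those back, label number 523990 + 524 = 524514 at 30 labels/s is 17483 s + 24 f = 4 h 51 min 23 s frame 24, i.e. 04:51:23;24.

04:51:23;24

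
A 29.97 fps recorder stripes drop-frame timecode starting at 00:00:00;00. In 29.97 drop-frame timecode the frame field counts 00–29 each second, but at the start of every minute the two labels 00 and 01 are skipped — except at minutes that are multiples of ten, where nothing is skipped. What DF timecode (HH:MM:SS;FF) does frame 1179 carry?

Each 10-minute DF block holds 10 × 60 × 30 − 9 × 2 = 17982 frames. 1179 ÷ 17982 → 0 full blocks, remainder 1179.
Within the partial block the first minute is 1800 frames and each further minute 1798, so 0 further minute boundaries passed. Total skipped labels = 18 × 0 + 2 × 0 = 0.
Non-drop label index = 1179 + 0 = 1179; at 30 labels/s that is 00:00:39:09, i.e. DF 00:00:39;09.

00:00:39;09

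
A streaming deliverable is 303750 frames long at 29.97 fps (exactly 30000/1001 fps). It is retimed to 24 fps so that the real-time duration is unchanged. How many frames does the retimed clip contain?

Target frames = source frames × (target rate / source rate) = 303750 × (24)/(30000/1001) = 303750 × 1001/1250 = 243243.

243243 frames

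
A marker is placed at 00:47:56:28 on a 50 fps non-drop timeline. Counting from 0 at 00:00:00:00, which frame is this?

Total seconds to the label: (0 × 3600 + 47 × 60 + 56) = 2876.
Frame index = 2876 × 50 + 28 = 143828.

frame 143828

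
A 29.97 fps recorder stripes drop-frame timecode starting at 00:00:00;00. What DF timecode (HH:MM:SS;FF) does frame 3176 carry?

Ten DF minutes hold 17982 frames, so frame 3176 lies in block 0 (frames 0–17981) with 3176 frames into that block.
The block's first minute is 1800 frames and the rest 1798 each; 3176 frames reaches minute 1, so 0 × 18 + 1 × 2 = 2 labels have been skipped so far.
Adding those back, label number 3176 + 2 = 3178 at 30 labels/s is 105 s + 28 f = 0 h 1 min 45 s frame 28, i.e. 00:01:45;28.

00:01:45;28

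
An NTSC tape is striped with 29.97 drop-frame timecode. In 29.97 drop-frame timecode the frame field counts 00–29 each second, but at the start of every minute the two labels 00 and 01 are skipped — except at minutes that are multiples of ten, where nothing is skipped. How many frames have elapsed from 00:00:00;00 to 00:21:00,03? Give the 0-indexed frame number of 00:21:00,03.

As if non-drop at 30 labels/s: (0 × 3600 + 21 × 60 + 0) × 30 + 3 = 37803.
Minute boundaries passed: 21; those not divisible by 10: 21 − 2 = 19; dropped labels = 2 × 19 = 38.
Actual frame index = 37803 − 38 = 37765.

37765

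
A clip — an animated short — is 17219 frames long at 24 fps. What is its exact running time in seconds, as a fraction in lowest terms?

17219/24 seconds

Running time = 17219 ÷ (24) = 17219 × 1/24 = 17219/24 s.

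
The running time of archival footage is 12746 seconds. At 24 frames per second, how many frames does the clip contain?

Frames = 12746 × 24 = 305904.

305904 frames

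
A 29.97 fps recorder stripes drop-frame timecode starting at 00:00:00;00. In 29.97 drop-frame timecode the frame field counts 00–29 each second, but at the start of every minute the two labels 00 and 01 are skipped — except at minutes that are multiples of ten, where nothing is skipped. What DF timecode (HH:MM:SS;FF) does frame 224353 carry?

02:04:45;27

Each 10-minute DF block holds 10 × 60 × 30 − 9 × 2 = 17982 frames. 224353 ÷ 17982 → 12 full blocks, remainder 8569.
Within the partial block the first minute is 1800 frames and each further minute 1798, so 4 further minute boundaries passed. Total skipped labels = 18 × 12 + 2 × 4 = 224.
Non-drop label index = 224353 + 224 = 224577; at 30 labels/s that is 02:04:45:27, i.e. DF 02:04:45;27.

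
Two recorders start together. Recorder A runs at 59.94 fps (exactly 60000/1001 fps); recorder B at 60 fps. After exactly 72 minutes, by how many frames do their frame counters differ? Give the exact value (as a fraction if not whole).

259200/1001 frames

72 min = 4320 s.
A emits 60000/1001 × 4320 = 259200000/1001 frames; B emits 60 × 4320 = 259200.
Difference = 259200/1001 frames (≈ 258.9411); B is ahead of A.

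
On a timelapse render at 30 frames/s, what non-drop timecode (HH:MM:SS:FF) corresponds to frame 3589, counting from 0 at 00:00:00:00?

00:01:59:19

3589 ÷ 30 = 119 full seconds, remainder 19 frames.
119 s = 0 h 1 min 59 s.
Timecode: 00:01:59:19.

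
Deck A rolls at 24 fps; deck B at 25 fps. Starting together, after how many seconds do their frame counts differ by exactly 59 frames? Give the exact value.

59 seconds

The gap grows by |25 − 24| = 1 frame per second.
Time for a 59-frame gap: 59 ÷ (1) = 59 s.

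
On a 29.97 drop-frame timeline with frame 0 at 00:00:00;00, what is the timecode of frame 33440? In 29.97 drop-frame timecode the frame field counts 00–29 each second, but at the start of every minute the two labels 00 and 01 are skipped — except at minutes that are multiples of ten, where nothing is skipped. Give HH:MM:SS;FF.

Ten DF minutes hold 17982 frames, so frame 33440 lies in block 1 (frames 17982–35963) with 15458 frames into that block.
The block's first minute is 1800 frames and the rest 1798 each; 15458 frames reaches minute 8, so 1 × 18 + 8 × 2 = 34 labels have been skipped so far.
Adding those back, label number 33440 + 34 = 33474 at 30 labels/s is 1115 s + 24 f = 0 h 18 min 35 s frame 24, i.e. 00:18:35;24.

00:18:35;24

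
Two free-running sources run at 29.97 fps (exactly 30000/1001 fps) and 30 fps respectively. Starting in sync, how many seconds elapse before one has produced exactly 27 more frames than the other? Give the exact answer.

900.9 seconds

The gap grows by |30 − 30000/1001| = 30/1001 frames per second.
Time for a 27-frame gap: 27 ÷ (30/1001) = 900.9 s.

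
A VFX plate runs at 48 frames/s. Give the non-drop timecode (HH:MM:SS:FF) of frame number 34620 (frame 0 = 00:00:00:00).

34620 ÷ 48 = 721 full seconds, remainder 12 frames.
721 s = 0 h 12 min 1 s.
Timecode: 00:12:01:12.

00:12:01:12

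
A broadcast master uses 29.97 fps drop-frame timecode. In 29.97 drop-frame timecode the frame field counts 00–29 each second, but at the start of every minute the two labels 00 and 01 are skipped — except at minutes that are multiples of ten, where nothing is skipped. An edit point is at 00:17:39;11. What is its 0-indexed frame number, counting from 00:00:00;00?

As if non-drop at 30 labels/s: (0 × 3600 + 17 × 60 + 39) × 30 + 11 = 31781.
Minute boundaries passed: 17; those not divisible by 10: 17 − 1 = 16; dropped labels = 2 × 16 = 32.
Actual frame index = 31781 − 32 = 31749.

31749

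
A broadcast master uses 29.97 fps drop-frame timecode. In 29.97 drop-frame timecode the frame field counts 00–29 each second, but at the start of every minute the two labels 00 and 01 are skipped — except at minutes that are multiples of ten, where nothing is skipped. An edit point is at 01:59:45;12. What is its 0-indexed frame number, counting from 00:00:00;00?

Complete 10-minute blocks: 11, each 17982 frames → 197802.
Remaining 9 whole minutes in the current block: 1800 + 8 × 1798 = 16184 frames.
Within the current minute: 45 × 30 + 12 − 2 = 1360 (labels ;00/;01 skipped at this minute). Total = 197802 + 16184 + 1360 = 215346.

215346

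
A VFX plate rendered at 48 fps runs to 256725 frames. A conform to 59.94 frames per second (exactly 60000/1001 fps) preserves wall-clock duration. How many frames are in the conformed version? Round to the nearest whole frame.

320586 frames

Frames at target rate = 256725 × (60000/1001) / (48) = 45843750/143 ≈ 320585.664.
Nearest whole frame: 320586.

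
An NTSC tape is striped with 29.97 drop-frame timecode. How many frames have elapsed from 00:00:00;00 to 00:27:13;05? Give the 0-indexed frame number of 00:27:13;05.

Complete 10-minute blocks: 2, each 17982 frames → 35964.
Remaining 7 whole minutes in the current block: 1800 + 6 × 1798 = 12588 frames.
Within the current minute: 13 × 30 + 5 − 2 = 393 (labels ;00/;01 skipped at this minute). Total = 35964 + 12588 + 393 = 48945.

48945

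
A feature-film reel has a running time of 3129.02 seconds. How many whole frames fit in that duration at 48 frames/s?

Frames = 3129.02 × 48 = 3754824/25 ≈ 150192.9600.
Complete frames: 150192.

150192 frames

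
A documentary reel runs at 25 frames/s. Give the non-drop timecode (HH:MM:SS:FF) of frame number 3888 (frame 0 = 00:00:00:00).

3888 ÷ 25 = 155 full seconds, remainder 13 frames.
155 s = 0 h 2 min 35 s.
Timecode: 00:02:35:13.

00:02:35:13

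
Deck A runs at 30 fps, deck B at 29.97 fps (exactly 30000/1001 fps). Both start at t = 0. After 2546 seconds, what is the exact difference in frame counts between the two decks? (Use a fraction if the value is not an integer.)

A emits 30 × 2546 = 76380 frames; B emits 30000/1001 × 2546 = 76380000/1001.
Difference = 76380/1001 frames (≈ 76.3037); B is behind A.

76380/1001 frames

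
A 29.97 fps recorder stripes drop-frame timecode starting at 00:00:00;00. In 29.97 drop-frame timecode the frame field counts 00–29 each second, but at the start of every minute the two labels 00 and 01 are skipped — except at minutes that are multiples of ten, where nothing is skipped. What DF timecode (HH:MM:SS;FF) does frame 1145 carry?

00:00:38;05

Each 10-minute DF block holds 10 × 60 × 30 − 9 × 2 = 17982 frames. 1145 ÷ 17982 → 0 full blocks, remainder 1145.
Within the partial block the first minute is 1800 frames and each further minute 1798, so 0 further minute boundaries passed. Total skipped labels = 18 × 0 + 2 × 0 = 0.
Non-drop label index = 1145 + 0 = 1145; at 30 labels/s that is 00:00:38:05, i.e. DF 00:00:38;05.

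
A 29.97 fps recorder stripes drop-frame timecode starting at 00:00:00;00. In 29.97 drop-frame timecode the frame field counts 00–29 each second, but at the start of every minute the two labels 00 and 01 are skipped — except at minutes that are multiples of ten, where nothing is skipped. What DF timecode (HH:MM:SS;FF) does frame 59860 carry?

Ten DF minutes hold 17982 frames, so frame 59860 lies in block 3 (frames 53946–71927) with 5914 frames into that block.
The block's first minute is 1800 frames and the rest 1798 each; 5914 frames reaches minute 3, so 3 × 18 + 3 × 2 = 60 labels have been skipped so far.
Adding those back, label number 59860 + 60 = 59920 at 30 labels/s is 1997 s + 10 f = 0 h 33 min 17 s frame 10, i.e. 00:33:17;10.

00:33:17;10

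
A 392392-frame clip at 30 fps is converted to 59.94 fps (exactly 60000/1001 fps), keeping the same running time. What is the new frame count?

784000 frames

Target frames = source frames × (target rate / source rate) = 392392 × (60000/1001)/(30) = 392392 × 2000/1001 = 784000.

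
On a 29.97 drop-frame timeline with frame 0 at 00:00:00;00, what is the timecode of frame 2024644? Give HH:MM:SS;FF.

Each 10-minute DF block holds 10 × 60 × 30 − 9 × 2 = 17982 frames. 2024644 ÷ 17982 → 112 full blocks, remainder 10660.
Within the partial block the first minute is 1800 frames and each further minute 1798, so 5 further minute boundaries passed. Total skipped labels = 18 × 112 + 2 × 5 = 2026.
Non-drop label index = 2024644 + 2026 = 2026670; at 30 labels/s that is 18:45:55:20, i.e. DF 18:45:55;20.

18:45:55;20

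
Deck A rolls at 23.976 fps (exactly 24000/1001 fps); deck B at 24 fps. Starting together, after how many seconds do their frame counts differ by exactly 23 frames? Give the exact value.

The gap grows by |24 − 24000/1001| = 24/1001 frames per second.
Time for a 23-frame gap: 23 ÷ (24/1001) = 23023/24 s.

23023/24 seconds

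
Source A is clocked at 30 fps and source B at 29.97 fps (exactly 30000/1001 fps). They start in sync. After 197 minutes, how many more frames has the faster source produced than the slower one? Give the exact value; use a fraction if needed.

197 min = 11820 s.
A emits 30 × 11820 = 354600 frames; B emits 30000/1001 × 11820 = 354600000/1001.
Difference = 354600/1001 frames (≈ 354.2458); B is behind A.

354600/1001 frames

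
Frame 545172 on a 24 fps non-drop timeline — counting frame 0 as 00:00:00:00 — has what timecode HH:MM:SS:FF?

06:18:35:12

545172 ÷ 24 = 22715 full seconds, remainder 12 frames.
22715 s = 6 h 18 min 35 s.
Timecode: 06:18:35:12.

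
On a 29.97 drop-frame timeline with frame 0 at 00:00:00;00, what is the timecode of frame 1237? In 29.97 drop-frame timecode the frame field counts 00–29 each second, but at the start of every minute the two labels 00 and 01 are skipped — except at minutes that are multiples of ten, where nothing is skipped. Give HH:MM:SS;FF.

Ten DF minutes hold 17982 frames, so frame 1237 lies in block 0 (frames 0–17981) with 1237 frames into that block.
The block's first minute is 1800 frames and the rest 1798 each; 1237 frames reaches minute 0, so 0 × 18 + 0 × 2 = 0 labels have been skipped so far.
Adding those back, label number 1237 + 0 = 1237 at 30 labels/s is 41 s + 7 f = 0 h 0 min 41 s frame 7, i.e. 00:00:41;07.

00:00:41;07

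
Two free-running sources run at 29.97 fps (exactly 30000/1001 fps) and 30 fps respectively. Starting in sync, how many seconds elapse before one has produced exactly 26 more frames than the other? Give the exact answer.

13013/15 seconds

The gap grows by |30 − 30000/1001| = 30/1001 frames per second.
Time for a 26-frame gap: 26 ÷ (30/1001) = 13013/15 s.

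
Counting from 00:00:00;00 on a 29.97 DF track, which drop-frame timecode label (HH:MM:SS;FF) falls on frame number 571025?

Each 10-minute DF block holds 10 × 60 × 30 − 9 × 2 = 17982 frames. 571025 ÷ 17982 → 31 full blocks, remainder 13583.
Within the partial block the first minute is 1800 frames and each further minute 1798, so 7 further minute boundaries passed. Total skipped labels = 18 × 31 + 2 × 7 = 572.
Non-drop label index = 571025 + 572 = 571597; at 30 labels/s that is 05:17:33:07, i.e. DF 05:17:33;07.

05:17:33;07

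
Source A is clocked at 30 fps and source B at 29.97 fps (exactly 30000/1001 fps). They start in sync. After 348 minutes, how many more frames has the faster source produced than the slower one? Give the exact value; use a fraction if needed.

626400/1001 frames

348 min = 20880 s.
A emits 30 × 20880 = 626400 frames; B emits 30000/1001 × 20880 = 626400000/1001.
Difference = 626400/1001 frames (≈ 625.7742); B is behind A.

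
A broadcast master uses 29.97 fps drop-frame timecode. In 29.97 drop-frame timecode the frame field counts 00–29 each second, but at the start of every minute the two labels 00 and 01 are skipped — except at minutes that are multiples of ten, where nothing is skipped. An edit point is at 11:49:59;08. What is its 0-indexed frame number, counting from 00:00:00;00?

1276700

Complete 10-minute blocks: 70, each 17982 frames → 1258740.
Remaining 9 whole minutes in the current block: 1800 + 8 × 1798 = 16184 frames.
Within the current minute: 59 × 30 + 8 − 2 = 1776 (labels ;00/;01 skipped at this minute). Total = 1258740 + 16184 + 1776 = 1276700.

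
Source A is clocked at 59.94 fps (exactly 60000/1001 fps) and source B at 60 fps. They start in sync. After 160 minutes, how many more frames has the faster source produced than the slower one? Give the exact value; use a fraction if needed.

160 min = 9600 s.
A emits 60000/1001 × 9600 = 576000000/1001 frames; B emits 60 × 9600 = 576000.
Difference = 576000/1001 frames (≈ 575.4246); B is ahead of A.

576000/1001 frames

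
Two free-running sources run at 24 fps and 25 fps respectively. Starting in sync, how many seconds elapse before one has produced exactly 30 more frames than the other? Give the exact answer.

30 seconds

The gap grows by |25 − 24| = 1 frame per second.
Time for a 30-frame gap: 30 ÷ (1) = 30 s.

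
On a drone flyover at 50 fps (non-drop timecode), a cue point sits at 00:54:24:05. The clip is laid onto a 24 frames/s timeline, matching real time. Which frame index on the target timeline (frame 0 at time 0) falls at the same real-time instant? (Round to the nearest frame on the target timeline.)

Source frame index: (0×3600 + 54×60 + 24) × 50 + 5 = 163205.
Real time: 163205 / (50) = 32641/10 s.
Target frame: (32641/10) × (24) = 391692/5 ≈ 78338.400 → 78338.

frame 78338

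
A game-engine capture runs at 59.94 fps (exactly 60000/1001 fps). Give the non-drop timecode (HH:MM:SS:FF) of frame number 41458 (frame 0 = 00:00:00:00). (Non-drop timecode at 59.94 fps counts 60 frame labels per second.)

41458 ÷ 60 = 690 full seconds, remainder 58 frames.
690 s = 0 h 11 min 30 s.
Timecode: 00:11:30:58.

00:11:30:58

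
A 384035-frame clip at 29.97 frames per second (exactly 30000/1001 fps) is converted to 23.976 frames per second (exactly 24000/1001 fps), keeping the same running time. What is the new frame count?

Target frames = source frames × (target rate / source rate) = 384035 × (24000/1001)/(30000/1001) = 384035 × 4/5 = 307228.

307228 frames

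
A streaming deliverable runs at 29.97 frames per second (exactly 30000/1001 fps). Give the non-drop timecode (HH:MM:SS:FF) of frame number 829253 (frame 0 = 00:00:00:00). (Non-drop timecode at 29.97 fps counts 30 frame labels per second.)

07:40:41:23

829253 ÷ 30 = 27641 full seconds, remainder 23 frames.
27641 s = 7 h 40 min 41 s.
Timecode: 07:40:41:23.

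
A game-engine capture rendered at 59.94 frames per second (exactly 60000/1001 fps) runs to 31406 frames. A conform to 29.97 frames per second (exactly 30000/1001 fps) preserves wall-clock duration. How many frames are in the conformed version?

Target frames = source frames × (target rate / source rate) = 31406 × (30000/1001)/(60000/1001) = 31406 × 1/2 = 15703.

15703 frames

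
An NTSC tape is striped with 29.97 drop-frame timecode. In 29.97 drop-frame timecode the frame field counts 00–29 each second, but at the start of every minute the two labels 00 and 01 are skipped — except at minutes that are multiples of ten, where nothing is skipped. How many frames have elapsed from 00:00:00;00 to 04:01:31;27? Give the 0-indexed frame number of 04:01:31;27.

As if non-drop at 30 labels/s: (4 × 3600 + 1 × 60 + 31) × 30 + 27 = 434757.
Minute boundaries passed: 241; those not divisible by 10: 241 − 24 = 217; dropped labels = 2 × 217 = 434.
Actual frame index = 434757 − 434 = 434323.

434323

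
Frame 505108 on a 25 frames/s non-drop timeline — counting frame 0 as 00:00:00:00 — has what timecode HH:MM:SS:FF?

505108 ÷ 25 = 20204 full seconds, remainder 8 frames.
20204 s = 5 h 36 min 44 s.
Timecode: 05:36:44:08.

05:36:44:08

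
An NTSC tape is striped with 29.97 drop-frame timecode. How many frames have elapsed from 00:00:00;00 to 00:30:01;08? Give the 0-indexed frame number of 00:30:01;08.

53984

Complete 10-minute blocks: 3, each 17982 frames → 53946.
Remaining 0 whole minutes in the current block: 0 frames.
Within the current minute: 1 × 30 + 8 = 38. Total = 53946 + 0 + 38 = 53984.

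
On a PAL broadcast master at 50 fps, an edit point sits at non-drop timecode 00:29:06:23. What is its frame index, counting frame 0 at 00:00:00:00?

87323

Total seconds to the label: (0 × 3600 + 29 × 60 + 6) = 1746.
Frame index = 1746 × 50 + 23 = 87323.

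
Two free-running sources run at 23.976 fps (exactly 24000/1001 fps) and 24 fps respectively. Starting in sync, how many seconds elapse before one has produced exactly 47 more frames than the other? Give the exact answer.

47047/24 seconds

The gap grows by |24 − 24000/1001| = 24/1001 frames per second.
Time for a 47-frame gap: 47 ÷ (24/1001) = 47047/24 s.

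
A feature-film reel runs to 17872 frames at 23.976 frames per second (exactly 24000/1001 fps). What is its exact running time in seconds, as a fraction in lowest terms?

1118117/1500 seconds

Running time = 17872 ÷ (24000/1001) = 17872 × 1001/24000 = 1118117/1500 s.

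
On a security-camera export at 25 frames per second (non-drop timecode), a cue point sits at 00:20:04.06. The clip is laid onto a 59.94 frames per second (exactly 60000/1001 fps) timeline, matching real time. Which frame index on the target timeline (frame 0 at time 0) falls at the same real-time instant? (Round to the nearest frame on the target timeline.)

frame 72182

Source frame index: (0×3600 + 20×60 + 4) × 25 + 6 = 30106.
Real time: 30106 / (25) = 30106/25 s.
Target frame: (30106/25) × (60000/1001) = 72254400/1001 ≈ 72182.218 → 72182.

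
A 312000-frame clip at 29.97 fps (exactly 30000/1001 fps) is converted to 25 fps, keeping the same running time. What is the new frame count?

Target frames = source frames × (target rate / source rate) = 312000 × (25)/(30000/1001) = 312000 × 1001/1200 = 260260.

260260 frames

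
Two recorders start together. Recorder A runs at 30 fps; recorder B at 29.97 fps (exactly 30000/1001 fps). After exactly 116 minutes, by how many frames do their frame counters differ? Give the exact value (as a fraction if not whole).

208800/1001 frames

116 min = 6960 s.
A emits 30 × 6960 = 208800 frames; B emits 30000/1001 × 6960 = 208800000/1001.
Difference = 208800/1001 frames (≈ 208.5914); B is behind A.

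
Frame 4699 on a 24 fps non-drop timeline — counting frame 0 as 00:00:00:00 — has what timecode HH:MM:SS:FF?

00:03:15:19

4699 ÷ 24 = 195 full seconds, remainder 19 frames.
195 s = 0 h 3 min 15 s.
Timecode: 00:03:15:19.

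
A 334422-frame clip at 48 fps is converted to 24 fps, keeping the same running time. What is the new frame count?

167211 frames

Frames at target rate = 334422 × (24) / (48) = 167211.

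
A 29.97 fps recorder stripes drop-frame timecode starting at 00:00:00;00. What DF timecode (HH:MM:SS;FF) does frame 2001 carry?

Each 10-minute DF block holds 10 × 60 × 30 − 9 × 2 = 17982 frames. 2001 ÷ 17982 → 0 full blocks, remainder 2001.
Within the partial block the first minute is 1800 frames and each further minute 1798, so 1 further minute boundary passed. Total skipped labels = 18 × 0 + 2 × 1 = 2.
Non-drop label index = 2001 + 2 = 2003; at 30 labels/s that is 00:01:06:23, i.e. DF 00:01:06;23.

00:01:06;23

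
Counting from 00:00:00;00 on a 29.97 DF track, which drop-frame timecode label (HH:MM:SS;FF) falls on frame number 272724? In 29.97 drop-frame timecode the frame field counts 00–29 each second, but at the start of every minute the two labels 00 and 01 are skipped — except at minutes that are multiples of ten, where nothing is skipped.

Ten DF minutes hold 17982 frames, so frame 272724 lies in block 15 (frames 269730–287711) with 2994 frames into that block.
The block's first minute is 1800 frames and the rest 1798 each; 2994 frames reaches minute 1, so 15 × 18 + 1 × 2 = 272 labels have been skipped so far.
Adding those back, label number 272724 + 272 = 272996 at 30 labels/s is 9099 s + 26 f = 2 h 31 min 39 s frame 26, i.e. 02:31:39;26.

02:31:39;26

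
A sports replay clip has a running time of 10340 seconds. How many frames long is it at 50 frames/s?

517000 frames

Frames = 10340 × 50 = 517000.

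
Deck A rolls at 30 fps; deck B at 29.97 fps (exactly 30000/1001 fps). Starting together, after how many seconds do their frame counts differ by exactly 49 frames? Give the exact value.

The gap grows by |30000/1001 − 30| = 30/1001 frames per second.
Time for a 49-frame gap: 49 ÷ (30/1001) = 49049/30 s.

49049/30 seconds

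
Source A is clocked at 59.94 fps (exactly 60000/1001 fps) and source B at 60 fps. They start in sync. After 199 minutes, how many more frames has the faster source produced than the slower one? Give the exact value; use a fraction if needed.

199 min = 11940 s.
A emits 60000/1001 × 11940 = 716400000/1001 frames; B emits 60 × 11940 = 716400.
Difference = 716400/1001 frames (≈ 715.6843); B is ahead of A.

716400/1001 frames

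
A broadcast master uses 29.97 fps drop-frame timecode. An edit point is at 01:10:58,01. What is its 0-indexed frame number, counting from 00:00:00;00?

Complete 10-minute blocks: 7, each 17982 frames → 125874.
Remaining 0 whole minutes in the current block: 0 frames.
Within the current minute: 58 × 30 + 1 = 1741. Total = 125874 + 0 + 1741 = 127615.

127615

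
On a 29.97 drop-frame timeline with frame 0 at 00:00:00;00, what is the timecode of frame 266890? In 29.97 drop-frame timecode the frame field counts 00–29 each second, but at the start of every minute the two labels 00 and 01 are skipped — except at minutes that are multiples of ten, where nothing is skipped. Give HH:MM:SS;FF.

02:28:25;08

Ten DF minutes hold 17982 frames, so frame 266890 lies in block 14 (frames 251748–269729) with 15142 frames into that block.
The block's first minute is 1800 frames and the rest 1798 each; 15142 frames reaches minute 8, so 14 × 18 + 8 × 2 = 268 labels have been skipped so far.
Adding those back, label number 266890 + 268 = 267158 at 30 labels/s is 8905 s + 8 f = 2 h 28 min 25 s frame 8, i.e. 02:28:25;08.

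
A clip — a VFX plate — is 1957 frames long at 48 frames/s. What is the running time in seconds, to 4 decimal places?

40.7708 seconds

Running time = 1957 × 1/48 = 1957/48 s ≈ 40.7708 s.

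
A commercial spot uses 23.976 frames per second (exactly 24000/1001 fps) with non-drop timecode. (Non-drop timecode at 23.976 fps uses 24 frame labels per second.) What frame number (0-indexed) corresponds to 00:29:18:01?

42193

Total seconds to the label: (0 × 3600 + 29 × 60 + 18) = 1758.
Frame index = 1758 × 24 + 1 = 42193.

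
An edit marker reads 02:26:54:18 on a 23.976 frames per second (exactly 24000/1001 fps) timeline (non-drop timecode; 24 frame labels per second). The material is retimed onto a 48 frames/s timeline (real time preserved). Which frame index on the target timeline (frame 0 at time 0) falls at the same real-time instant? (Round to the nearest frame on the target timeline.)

Source frame index: (2×3600 + 26×60 + 54) × 24 + 18 = 211554.
Real time: 211554 / (24000/1001) = 35294259/4000 s.
Target frame: (35294259/4000) × (48) = 105882777/250 ≈ 423531.108 → 423531.

frame 423531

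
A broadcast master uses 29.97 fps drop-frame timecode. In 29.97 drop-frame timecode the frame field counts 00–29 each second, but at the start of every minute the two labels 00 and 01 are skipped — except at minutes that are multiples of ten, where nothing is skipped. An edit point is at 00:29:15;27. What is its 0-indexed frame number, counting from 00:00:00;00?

52623

Complete 10-minute blocks: 2, each 17982 frames → 35964.
Remaining 9 whole minutes in the current block: 1800 + 8 × 1798 = 16184 frames.
Within the current minute: 15 × 30 + 27 − 2 = 475 (labels ;00/;01 skipped at this minute). Total = 35964 + 16184 + 475 = 52623.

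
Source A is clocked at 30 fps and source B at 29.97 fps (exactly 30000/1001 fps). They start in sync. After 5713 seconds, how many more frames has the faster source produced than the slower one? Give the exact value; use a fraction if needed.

171390/1001 frames

A emits 30 × 5713 = 171390 frames; B emits 30000/1001 × 5713 = 171390000/1001.
Difference = 171390/1001 frames (≈ 171.2188); B is behind A.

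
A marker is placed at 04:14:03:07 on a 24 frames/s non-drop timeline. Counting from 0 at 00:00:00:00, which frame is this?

Total seconds to the label: (4 × 3600 + 14 × 60 + 3) = 15243.
Frame index = 15243 × 24 + 7 = 365839.

365839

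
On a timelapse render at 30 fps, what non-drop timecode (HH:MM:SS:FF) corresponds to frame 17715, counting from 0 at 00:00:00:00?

17715 ÷ 30 = 590 full seconds, remainder 15 frames.
590 s = 0 h 9 min 50 s.
Timecode: 00:09:50:15.

00:09:50:15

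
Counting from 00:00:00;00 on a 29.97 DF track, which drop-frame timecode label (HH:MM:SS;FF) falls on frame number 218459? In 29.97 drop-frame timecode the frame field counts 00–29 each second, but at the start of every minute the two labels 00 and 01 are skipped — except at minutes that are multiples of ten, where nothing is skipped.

Ten DF minutes hold 17982 frames, so frame 218459 lies in block 12 (frames 215784–233765) with 2675 frames into that block.
The block's first minute is 1800 frames and the rest 1798 each; 2675 frames reaches minute 1, so 12 × 18 + 1 × 2 = 218 labels have been skipped so far.
Adding those back, label number 218459 + 218 = 218677 at 30 labels/s is 7289 s + 7 f = 2 h 1 min 29 s frame 7, i.e. 02:01:29;07.

02:01:29;07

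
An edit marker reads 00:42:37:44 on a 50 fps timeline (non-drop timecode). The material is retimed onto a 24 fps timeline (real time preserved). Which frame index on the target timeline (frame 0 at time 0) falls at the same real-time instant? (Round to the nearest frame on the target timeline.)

Source frame index: (0×3600 + 42×60 + 37) × 50 + 44 = 127894.
Real time: 127894 / (50) = 63947/25 s.
Target frame: (63947/25) × (24) = 1534728/25 ≈ 61389.120 → 61389.

frame 61389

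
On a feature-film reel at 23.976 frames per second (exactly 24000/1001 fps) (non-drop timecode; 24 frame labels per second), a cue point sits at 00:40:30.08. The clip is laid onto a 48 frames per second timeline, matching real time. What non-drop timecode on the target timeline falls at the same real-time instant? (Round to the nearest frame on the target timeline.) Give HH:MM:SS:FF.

Source frame index: (0×3600 + 40×60 + 30) × 24 + 8 = 58328.
Real time: 58328 / (24000/1001) = 7298291/3000 s.
Target frame: (7298291/3000) × (48) = 14596582/125 ≈ 116772.656 → 116773.
At 48 labels/s: frame 116773 → 00:40:32:37.

00:40:32:37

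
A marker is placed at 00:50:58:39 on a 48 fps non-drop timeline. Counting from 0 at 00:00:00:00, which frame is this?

frame 146823

Total seconds to the label: (0 × 3600 + 50 × 60 + 58) = 3058.
Frame index = 3058 × 48 + 39 = 146823.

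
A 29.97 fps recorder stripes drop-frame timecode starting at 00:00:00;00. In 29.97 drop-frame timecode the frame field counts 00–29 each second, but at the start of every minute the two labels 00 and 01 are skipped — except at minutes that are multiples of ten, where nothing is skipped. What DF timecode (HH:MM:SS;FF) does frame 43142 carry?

Each 10-minute DF block holds 10 × 60 × 30 − 9 × 2 = 17982 frames. 43142 ÷ 17982 → 2 full blocks, remainder 7178.
Within the partial block the first minute is 1800 frames and each further minute 1798, so 3 further minute boundaries passed. Total skipped labels = 18 × 2 + 2 × 3 = 42.
Non-drop label index = 43142 + 42 = 43184; at 30 labels/s that is 00:23:59:14, i.e. DF 00:23:59;14.

00:23:59;14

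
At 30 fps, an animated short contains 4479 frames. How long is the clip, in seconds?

149.3 seconds

Running time = 4479 / (30) = 149.3 s.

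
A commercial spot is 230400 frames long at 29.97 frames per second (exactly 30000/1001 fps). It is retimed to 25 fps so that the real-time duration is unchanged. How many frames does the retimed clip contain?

Target frames = source frames × (target rate / source rate) = 230400 × (25)/(30000/1001) = 230400 × 1001/1200 = 192192.

192192 frames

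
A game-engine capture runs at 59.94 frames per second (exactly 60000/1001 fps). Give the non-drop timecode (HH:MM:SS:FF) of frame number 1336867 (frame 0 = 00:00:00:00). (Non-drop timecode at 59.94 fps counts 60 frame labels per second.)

06:11:21:07

1336867 ÷ 60 = 22281 full seconds, remainder 7 frames.
22281 s = 6 h 11 min 21 s.
Timecode: 06:11:21:07.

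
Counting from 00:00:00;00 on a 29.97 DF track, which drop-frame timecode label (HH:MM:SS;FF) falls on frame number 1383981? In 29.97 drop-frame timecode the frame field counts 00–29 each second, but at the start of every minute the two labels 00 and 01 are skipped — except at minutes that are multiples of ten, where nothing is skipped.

Ten DF minutes hold 17982 frames, so frame 1383981 lies in block 76 (frames 1366632–1384613) with 17349 frames into that block.
The block's first minute is 1800 frames and the rest 1798 each; 17349 frames reaches minute 9, so 76 × 18 + 9 × 2 = 1386 labels have been skipped so far.
Adding those back, label number 1383981 + 1386 = 1385367 at 30 labels/s is 46178 s + 27 f = 12 h 49 min 38 s frame 27, i.e. 12:49:38;27.

12:49:38;27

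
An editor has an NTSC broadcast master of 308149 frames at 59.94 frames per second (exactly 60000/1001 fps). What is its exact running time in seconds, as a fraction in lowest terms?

Running time = 308149 ÷ (60000/1001) = 308149 × 1001/60000 = 308457149/60000 s.

308457149/60000 seconds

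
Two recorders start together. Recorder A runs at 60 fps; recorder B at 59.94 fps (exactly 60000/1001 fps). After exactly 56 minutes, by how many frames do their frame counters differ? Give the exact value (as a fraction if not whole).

28800/143 frames

56 min = 3360 s.
A emits 60 × 3360 = 201600 frames; B emits 60000/1001 × 3360 = 28800000/143.
Difference = 28800/143 frames (≈ 201.3986); B is behind A.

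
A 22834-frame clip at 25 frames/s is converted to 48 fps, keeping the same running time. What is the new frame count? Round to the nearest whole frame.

43841 frames

Frames at target rate = 22834 × (48) / (25) = 1096032/25 ≈ 43841.280.
Nearest whole frame: 43841.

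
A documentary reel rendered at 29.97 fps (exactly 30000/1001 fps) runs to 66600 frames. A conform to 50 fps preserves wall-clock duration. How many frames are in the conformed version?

111111 frames

Target frames = source frames × (target rate / source rate) = 66600 × (50)/(30000/1001) = 66600 × 1001/600 = 111111.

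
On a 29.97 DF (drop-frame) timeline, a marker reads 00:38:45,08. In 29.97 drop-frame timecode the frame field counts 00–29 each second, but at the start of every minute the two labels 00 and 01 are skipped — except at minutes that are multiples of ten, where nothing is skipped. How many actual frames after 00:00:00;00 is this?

69688

As if non-drop at 30 labels/s: (0 × 3600 + 38 × 60 + 45) × 30 + 8 = 69758.
Minute boundaries passed: 38; those not divisible by 10: 38 − 3 = 35; dropped labels = 2 × 35 = 70.
Actual frame index = 69758 − 70 = 69688.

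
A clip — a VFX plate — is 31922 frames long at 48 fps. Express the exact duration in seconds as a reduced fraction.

Running time = 31922 ÷ (48) = 31922 × 1/48 = 15961/24 s.

15961/24 seconds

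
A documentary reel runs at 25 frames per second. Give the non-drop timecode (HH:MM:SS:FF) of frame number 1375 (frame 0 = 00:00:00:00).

00:00:55:00

1375 ÷ 25 = 55 full seconds, remainder 0 frames.
55 s = 0 h 0 min 55 s.
Timecode: 00:00:55:00.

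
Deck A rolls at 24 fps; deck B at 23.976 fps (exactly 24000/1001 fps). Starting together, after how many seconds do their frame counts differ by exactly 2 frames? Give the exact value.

The gap grows by |24000/1001 − 24| = 24/1001 frames per second.
Time for a 2-frame gap: 2 ÷ (24/1001) = 1001/12 s.

1001/12 seconds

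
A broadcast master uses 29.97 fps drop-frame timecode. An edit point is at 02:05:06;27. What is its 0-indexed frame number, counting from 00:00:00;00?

As if non-drop at 30 labels/s: (2 × 3600 + 5 × 60 + 6) × 30 + 27 = 225207.
Minute boundaries passed: 125; those not divisible by 10: 125 − 12 = 113; dropped labels = 2 × 113 = 226.
Actual frame index = 225207 − 226 = 224981.

224981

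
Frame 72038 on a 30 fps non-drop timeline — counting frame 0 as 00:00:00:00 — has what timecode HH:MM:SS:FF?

00:40:01:08

72038 ÷ 30 = 2401 full seconds, remainder 8 frames.
2401 s = 0 h 40 min 1 s.
Timecode: 00:40:01:08.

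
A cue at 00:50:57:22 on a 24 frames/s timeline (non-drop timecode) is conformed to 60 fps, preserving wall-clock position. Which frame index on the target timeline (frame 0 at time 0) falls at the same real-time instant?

frame 183475

Source frame index: (0×3600 + 50×60 + 57) × 24 + 22 = 73390.
Real time: 73390 / (24) = 36695/12 s.
Target frame: (36695/12) × (60) = 183475.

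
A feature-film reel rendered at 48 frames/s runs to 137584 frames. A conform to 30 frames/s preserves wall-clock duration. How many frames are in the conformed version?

85990 frames

Target frames = source frames × (target rate / source rate) = 137584 × (30)/(48) = 137584 × 5/8 = 85990.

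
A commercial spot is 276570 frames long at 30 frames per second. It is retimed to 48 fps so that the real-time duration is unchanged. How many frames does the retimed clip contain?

Target frames = source frames × (target rate / source rate) = 276570 × (48)/(30) = 276570 × 8/5 = 442512.

442512 frames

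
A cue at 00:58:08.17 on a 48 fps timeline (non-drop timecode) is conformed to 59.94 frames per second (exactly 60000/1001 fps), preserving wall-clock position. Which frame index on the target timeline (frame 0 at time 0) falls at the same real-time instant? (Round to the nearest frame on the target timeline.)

frame 209092

Source frame index: (0×3600 + 58×60 + 8) × 48 + 17 = 167441.
Real time: 167441 / (48) = 167441/48 s.
Target frame: (167441/48) × (60000/1001) = 209301250/1001 ≈ 209092.158 → 209092.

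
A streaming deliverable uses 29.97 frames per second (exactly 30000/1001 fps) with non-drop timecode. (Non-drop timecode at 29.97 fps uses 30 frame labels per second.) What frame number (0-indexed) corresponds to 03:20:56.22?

361702

Total seconds to the label: (3 × 3600 + 20 × 60 + 56) = 12056.
Frame index = 12056 × 30 + 22 = 361702.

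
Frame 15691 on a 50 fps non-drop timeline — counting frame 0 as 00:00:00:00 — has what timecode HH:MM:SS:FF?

15691 ÷ 50 = 313 full seconds, remainder 41 frames.
313 s = 0 h 5 min 13 s.
Timecode: 00:05:13:41.

00:05:13:41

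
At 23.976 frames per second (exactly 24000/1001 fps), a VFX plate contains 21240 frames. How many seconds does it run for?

885.885 seconds

Running time = 21240 / (24000/1001) = 885.885 s.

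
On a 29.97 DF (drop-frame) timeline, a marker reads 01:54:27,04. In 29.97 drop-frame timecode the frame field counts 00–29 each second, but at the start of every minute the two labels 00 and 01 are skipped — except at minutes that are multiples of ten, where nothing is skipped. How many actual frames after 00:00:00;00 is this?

As if non-drop at 30 labels/s: (1 × 3600 + 54 × 60 + 27) × 30 + 4 = 206014.
Minute boundaries passed: 114; those not divisible by 10: 114 − 11 = 103; dropped labels = 2 × 103 = 206.
Actual frame index = 206014 − 206 = 205808.

205808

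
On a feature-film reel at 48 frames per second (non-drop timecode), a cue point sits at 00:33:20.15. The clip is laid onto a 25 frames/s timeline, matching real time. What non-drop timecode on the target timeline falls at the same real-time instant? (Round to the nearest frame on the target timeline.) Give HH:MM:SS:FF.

00:33:20:08

Source frame index: (0×3600 + 33×60 + 20) × 48 + 15 = 96015.
Real time: 96015 / (48) = 32005/16 s.
Target frame: (32005/16) × (25) = 800125/16 ≈ 50007.812 → 50008.
At 25 labels/s: frame 50008 → 00:33:20:08.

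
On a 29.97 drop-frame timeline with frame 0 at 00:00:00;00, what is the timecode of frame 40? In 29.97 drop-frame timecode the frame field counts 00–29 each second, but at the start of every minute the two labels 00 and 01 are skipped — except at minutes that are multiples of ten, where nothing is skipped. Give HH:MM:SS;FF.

00:00:01;10

Each 10-minute DF block holds 10 × 60 × 30 − 9 × 2 = 17982 frames. 40 ÷ 17982 → 0 full blocks, remainder 40.
Within the partial block the first minute is 1800 frames and each further minute 1798, so 0 further minute boundaries passed. Total skipped labels = 18 × 0 + 2 × 0 = 0.
Non-drop label index = 40 + 0 = 40; at 30 labels/s that is 00:00:01:10, i.e. DF 00:00:01;10.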